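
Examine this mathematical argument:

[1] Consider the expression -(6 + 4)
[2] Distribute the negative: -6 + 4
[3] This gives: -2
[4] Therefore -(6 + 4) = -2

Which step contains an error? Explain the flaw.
Step 2: Distribute the negative: -6 + 4

Step 2 incorrectly distributes the negative sign. The correct distribution is -(6 + 4) = -6 - 4 = -10. The negative must be applied to both terms, not just the first. The error treats -(6 + 4) as -6 + 4, which equals -2 instead of -10.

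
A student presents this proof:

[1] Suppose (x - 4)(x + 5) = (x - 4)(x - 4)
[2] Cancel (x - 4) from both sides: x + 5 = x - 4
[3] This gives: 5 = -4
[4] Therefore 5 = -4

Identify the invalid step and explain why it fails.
Step 2: Cancel (x - 4) from both sides: x + 5 = x - 4

Step 2 cancels (x - 4) from both sides. This is only valid if (x - 4) ≠ 0, i.e., x ≠ 4. When x = 4, both sides equal zero regardless of the other factors. The correct approach requires considering x = 4 as a separate case.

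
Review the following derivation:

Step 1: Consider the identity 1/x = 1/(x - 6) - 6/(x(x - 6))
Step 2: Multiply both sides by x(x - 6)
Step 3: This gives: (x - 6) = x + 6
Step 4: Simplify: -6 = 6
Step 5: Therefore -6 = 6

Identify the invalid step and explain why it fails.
Step 3: This gives: (x - 6) = x + 6

Step 3 makes a sign error when clearing denominators. Multiplying -6/(x(x - 6)) by x(x - 6) gives -6, not +6. The correct result is (x - 6) = x - 6, which is trivially true, not (x - 6) = x + 6. (Step 1 is a valid identity: 1/(x - 6) - 6/(x(x - 6)) = (x - 6)/(x(x - 6)) = 1/x.)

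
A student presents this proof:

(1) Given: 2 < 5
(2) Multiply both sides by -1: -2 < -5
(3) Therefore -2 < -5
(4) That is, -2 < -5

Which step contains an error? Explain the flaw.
Step 2: Multiply both sides by -1: -2 < -5

Step 2 multiplies both sides by -1 but fails to reverse the inequality sign. When multiplying (or dividing) an inequality by a negative number, the direction must be reversed. Since 2 < 5, we should get -2 > -5, i.e., -2 > -5.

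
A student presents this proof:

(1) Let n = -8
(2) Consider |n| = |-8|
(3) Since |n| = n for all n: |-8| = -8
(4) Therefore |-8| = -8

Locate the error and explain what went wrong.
Step 3: Since |n| = n for all n: |-8| = -8

Step 3 incorrectly states that |n| = n for all n. The correct definition is |n| = n when n >= 0, and |n| = -n when n < 0. Since -8 < 0, we have |-8| = -(-8) = 8, not -8.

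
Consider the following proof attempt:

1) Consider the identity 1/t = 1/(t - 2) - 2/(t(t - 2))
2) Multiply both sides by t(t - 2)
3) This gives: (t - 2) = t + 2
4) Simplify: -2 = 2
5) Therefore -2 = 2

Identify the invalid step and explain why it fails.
Step 3: This gives: (t - 2) = t + 2

Step 3 makes a sign error when clearing denominators. Multiplying -2/(t(t - 2)) by t(t - 2) gives -2, not +2. The correct result is (t - 2) = t - 2, which is trivially true, not (t - 2) = t + 2. (Step 1 is a valid identity: 1/(t - 2) - 2/(t(t - 2)) = (t - 2)/(t(t - 2)) = 1/t.)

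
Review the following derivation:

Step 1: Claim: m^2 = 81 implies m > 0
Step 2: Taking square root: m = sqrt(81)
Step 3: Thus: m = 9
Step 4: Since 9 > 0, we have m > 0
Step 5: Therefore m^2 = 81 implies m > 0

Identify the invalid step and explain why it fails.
Step 2: Taking square root: m = sqrt(81)

Step 2 takes the square root and assumes the positive root only. The equation m^2 = 81 actually has two solutions: m = 9 and m = -9. The proof silently assumes m > 0 without justification, then uses this assumption to conclude m > 0, which is circular. The counterexample m = -9 shows the claim is false.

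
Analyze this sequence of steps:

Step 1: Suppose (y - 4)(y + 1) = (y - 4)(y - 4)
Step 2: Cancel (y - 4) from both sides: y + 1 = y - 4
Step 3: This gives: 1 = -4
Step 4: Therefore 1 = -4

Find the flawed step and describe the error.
Step 2: Cancel (y - 4) from both sides: y + 1 = y - 4

Step 2 cancels (y - 4) from both sides. This is only valid if (y - 4) ≠ 0, i.e., y ≠ 4. When y = 4, both sides equal zero regardless of the other factors. The correct approach requires considering y = 4 as a separate case.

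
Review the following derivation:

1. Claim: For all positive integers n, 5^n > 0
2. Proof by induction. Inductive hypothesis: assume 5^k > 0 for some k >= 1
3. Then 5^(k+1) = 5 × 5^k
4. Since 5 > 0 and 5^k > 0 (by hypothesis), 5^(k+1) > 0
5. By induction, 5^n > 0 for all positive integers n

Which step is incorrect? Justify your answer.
Step 5: By induction, 5^n > 0 for all positive integers n

Step 5 concludes the proof by induction, but no base case was ever established. A valid induction proof requires: (1) a base case proving 5^1 > 0, and (2) an inductive step showing IF 5^k > 0 THEN 5^(k+1) > 0. Steps 2-4 correctly establish the inductive step, but without the base case the conclusion in step 5 does not follow.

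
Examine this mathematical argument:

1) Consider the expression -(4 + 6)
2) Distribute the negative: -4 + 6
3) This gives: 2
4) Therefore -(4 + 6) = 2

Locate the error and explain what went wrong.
Step 2: Distribute the negative: -4 + 6

Step 2 incorrectly distributes the negative sign. The correct distribution is -(4 + 6) = -4 - 6 = -10. The negative must be applied to both terms, not just the first. The error treats -(4 + 6) as -4 + 6, which equals 2 instead of -10.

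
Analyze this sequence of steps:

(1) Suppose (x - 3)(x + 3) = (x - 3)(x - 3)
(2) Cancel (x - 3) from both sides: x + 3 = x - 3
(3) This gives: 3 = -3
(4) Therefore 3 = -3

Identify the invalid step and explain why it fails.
Step 2: Cancel (x - 3) from both sides: x + 3 = x - 3

Step 2 cancels (x - 3) from both sides. This is only valid if (x - 3) ≠ 0, i.e., x ≠ 3. When x = 3, both sides equal zero regardless of the other factors. The correct approach requires considering x = 3 as a separate case.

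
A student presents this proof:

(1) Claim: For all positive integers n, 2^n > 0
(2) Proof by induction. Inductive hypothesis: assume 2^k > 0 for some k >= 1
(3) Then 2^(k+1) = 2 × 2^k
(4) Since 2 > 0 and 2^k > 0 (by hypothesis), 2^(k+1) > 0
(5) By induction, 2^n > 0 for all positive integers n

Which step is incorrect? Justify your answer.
Step 5: By induction, 2^n > 0 for all positive integers n

Step 5 concludes the proof by induction, but no base case was ever established. A valid induction proof requires: (1) a base case proving 2^1 > 0, and (2) an inductive step showing IF 2^k > 0 THEN 2^(k+1) > 0. Steps 2-4 correctly establish the inductive step, but without the base case the conclusion in step 5 does not follow.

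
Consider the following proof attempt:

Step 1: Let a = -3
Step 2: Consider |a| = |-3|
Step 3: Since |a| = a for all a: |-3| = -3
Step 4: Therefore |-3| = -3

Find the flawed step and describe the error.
Step 3: Since |a| = a for all a: |-3| = -3

Step 3 incorrectly states that |a| = a for all a. The correct definition is |a| = a when a >= 0, and |a| = -a when a < 0. Since -3 < 0, we have |-3| = -(-3) = 3, not -3.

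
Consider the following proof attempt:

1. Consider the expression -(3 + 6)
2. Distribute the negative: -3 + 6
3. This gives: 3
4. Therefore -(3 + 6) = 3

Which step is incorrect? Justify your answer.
Step 2: Distribute the negative: -3 + 6

Step 2 incorrectly distributes the negative sign. The correct distribution is -(3 + 6) = -3 - 6 = -9. The negative must be applied to both terms, not just the first. The error treats -(3 + 6) as -3 + 6, which equals 3 instead of -9.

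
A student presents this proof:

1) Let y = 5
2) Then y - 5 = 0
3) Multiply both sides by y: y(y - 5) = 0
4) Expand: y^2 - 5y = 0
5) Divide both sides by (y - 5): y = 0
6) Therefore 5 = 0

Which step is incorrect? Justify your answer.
Step 5: Divide both sides by (y - 5): y = 0

Step 5 divides both sides by (y - 5). However, since y = 5, we have (y - 5) = 0. Division by zero is undefined, making this step invalid.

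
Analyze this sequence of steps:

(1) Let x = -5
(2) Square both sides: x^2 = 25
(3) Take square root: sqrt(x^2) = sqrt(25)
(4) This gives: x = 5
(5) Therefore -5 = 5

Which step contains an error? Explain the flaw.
Step 4: This gives: x = 5

Step 4 incorrectly states that sqrt(x^2) = x. The correct identity is sqrt(x^2) = |x|. Since x = -5 < 0, we have sqrt(x^2) = |-5| = 5, not x = -5.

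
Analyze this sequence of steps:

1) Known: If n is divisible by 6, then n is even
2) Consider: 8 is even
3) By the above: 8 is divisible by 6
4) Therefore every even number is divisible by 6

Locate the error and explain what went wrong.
Step 3: By the above: 8 is divisible by 6

Step 3 commits the fallacy of affirming the consequent. The known fact 'divisible by 6 → even' does NOT imply 'even → divisible by 6'. That would be the converse, which is false. For example, 8 is even but 8 ÷ 6 = 1.33, which is not an integer.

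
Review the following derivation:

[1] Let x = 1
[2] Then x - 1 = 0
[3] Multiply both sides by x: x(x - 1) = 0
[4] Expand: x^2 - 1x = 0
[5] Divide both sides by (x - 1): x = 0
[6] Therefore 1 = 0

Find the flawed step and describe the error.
Step 5: Divide both sides by (x - 1): x = 0

Step 5 divides both sides by (x - 1). However, since x = 1, we have (x - 1) = 0. Division by zero is undefined, making this step invalid.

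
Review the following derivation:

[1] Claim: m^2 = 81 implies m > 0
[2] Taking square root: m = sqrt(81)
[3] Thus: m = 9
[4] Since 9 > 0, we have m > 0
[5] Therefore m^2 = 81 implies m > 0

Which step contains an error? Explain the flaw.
Step 2: Taking square root: m = sqrt(81)

Step 2 takes the square root and assumes the positive root only. The equation m^2 = 81 actually has two solutions: m = 9 and m = -9. The proof silently assumes m > 0 without justification, then uses this assumption to conclude m > 0, which is circular. The counterexample m = -9 shows the claim is false.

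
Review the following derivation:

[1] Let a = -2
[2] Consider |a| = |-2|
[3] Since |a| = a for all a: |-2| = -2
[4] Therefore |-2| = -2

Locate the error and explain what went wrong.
Step 3: Since |a| = a for all a: |-2| = -2

Step 3 incorrectly states that |a| = a for all a. The correct definition is |a| = a when a >= 0, and |a| = -a when a < 0. Since -2 < 0, we have |-2| = -(-2) = 2, not -2.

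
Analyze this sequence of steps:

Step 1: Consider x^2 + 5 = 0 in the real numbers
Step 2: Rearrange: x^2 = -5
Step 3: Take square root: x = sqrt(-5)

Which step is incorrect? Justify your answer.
Step 3: Take square root: x = sqrt(-5)

Step 3 takes the square root of -5, which is negative. In the real number system, the square root of a negative number is undefined. The equation x^2 + 5 = 0 has no real solutions. Square roots of negative numbers only exist in the complex numbers.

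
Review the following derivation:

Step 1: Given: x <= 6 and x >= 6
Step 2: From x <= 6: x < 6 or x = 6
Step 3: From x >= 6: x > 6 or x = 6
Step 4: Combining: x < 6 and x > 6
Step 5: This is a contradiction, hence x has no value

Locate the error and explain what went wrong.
Step 4: Combining: x < 6 and x > 6

Step 4 incorrectly combines the conditions. From x <= 6 and x >= 6, the intersection is x = 6. The error treats the 'or' cases as 'and' requirements. The correct conclusion is that x = 6 is the unique solution, not that no solution exists.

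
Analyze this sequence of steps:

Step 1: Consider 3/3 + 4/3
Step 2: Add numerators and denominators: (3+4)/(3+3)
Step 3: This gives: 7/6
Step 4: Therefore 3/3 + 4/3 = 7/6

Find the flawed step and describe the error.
Step 2: Add numerators and denominators: (3+4)/(3+3)

Step 2 incorrectly adds fractions by separately adding numerators and denominators. This is wrong. The correct method requires a common denominator: 3/3 + 4/3 = (3×3 + 4×3)/(3×3) = 21/9 = 7/3. The method used gives 7/6, which is different.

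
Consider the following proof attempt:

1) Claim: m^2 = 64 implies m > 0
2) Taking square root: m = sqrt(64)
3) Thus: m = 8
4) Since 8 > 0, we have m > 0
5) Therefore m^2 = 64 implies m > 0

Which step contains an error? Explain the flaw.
Step 2: Taking square root: m = sqrt(64)

Step 2 takes the square root and assumes the positive root only. The equation m^2 = 64 actually has two solutions: m = 8 and m = -8. The proof silently assumes m > 0 without justification, then uses this assumption to conclude m > 0, which is circular. The counterexample m = -8 shows the claim is false.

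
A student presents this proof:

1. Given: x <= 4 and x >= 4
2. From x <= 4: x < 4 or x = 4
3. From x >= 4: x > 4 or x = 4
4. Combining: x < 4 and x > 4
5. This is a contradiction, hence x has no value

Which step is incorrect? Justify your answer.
Step 4: Combining: x < 4 and x > 4

Step 4 incorrectly combines the conditions. From x <= 4 and x >= 4, the intersection is x = 4. The error treats the 'or' cases as 'and' requirements. The correct conclusion is that x = 4 is the unique solution, not that no solution exists.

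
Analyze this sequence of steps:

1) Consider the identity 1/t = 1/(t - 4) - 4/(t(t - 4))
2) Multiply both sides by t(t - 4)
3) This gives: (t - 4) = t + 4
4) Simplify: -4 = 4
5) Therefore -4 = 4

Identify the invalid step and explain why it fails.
Step 3: This gives: (t - 4) = t + 4

Step 3 makes a sign error when clearing denominators. Multiplying -4/(t(t - 4)) by t(t - 4) gives -4, not +4. The correct result is (t - 4) = t - 4, which is trivially true, not (t - 4) = t + 4. (Step 1 is a valid identity: 1/(t - 4) - 4/(t(t - 4)) = (t - 4)/(t(t - 4)) = 1/t.)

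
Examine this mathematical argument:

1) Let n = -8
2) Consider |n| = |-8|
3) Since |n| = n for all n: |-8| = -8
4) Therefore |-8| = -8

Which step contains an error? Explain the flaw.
Step 3: Since |n| = n for all n: |-8| = -8

Step 3 incorrectly states that |n| = n for all n. The correct definition is |n| = n when n >= 0, and |n| = -n when n < 0. Since -8 < 0, we have |-8| = -(-8) = 8, not -8.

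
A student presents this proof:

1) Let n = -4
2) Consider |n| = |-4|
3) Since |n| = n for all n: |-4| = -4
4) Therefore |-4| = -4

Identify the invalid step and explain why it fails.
Step 3: Since |n| = n for all n: |-4| = -4

Step 3 incorrectly states that |n| = n for all n. The correct definition is |n| = n when n >= 0, and |n| = -n when n < 0. Since -4 < 0, we have |-4| = -(-4) = 4, not -4.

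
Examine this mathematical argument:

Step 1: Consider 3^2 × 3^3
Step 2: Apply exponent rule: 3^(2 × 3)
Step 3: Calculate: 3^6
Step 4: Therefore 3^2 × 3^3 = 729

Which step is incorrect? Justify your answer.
Step 2: Apply exponent rule: 3^(2 × 3)

Step 2 incorrectly states that a^b × a^c = a^(b×c). The correct rule is a^b × a^c = a^(b+c). The actual value is 3^2 × 3^3 = 3^5 = 243, not 3^6 = 729.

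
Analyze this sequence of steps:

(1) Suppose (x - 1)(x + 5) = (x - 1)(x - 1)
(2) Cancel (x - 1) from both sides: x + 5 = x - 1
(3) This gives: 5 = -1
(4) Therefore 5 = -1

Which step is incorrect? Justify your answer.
Step 2: Cancel (x - 1) from both sides: x + 5 = x - 1

Step 2 cancels (x - 1) from both sides. This is only valid if (x - 1) ≠ 0, i.e., x ≠ 1. When x = 1, both sides equal zero regardless of the other factors. The correct approach requires considering x = 1 as a separate case.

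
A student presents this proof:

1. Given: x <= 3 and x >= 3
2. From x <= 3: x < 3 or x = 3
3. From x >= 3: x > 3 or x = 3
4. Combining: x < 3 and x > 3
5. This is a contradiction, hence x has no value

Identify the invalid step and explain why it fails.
Step 4: Combining: x < 3 and x > 3

Step 4 incorrectly combines the conditions. From x <= 3 and x >= 3, the intersection is x = 3. The error treats the 'or' cases as 'and' requirements. The correct conclusion is that x = 3 is the unique solution, not that no solution exists.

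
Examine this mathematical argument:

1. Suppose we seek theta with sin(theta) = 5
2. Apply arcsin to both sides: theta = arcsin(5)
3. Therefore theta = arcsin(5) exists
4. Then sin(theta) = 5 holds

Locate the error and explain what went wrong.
Step 2: Apply arcsin to both sides: theta = arcsin(5)

Step 2 applies arcsin to 5. However, arcsin(x) is only defined for x in [-1, 1] because sin(theta) can only produce values in that range. Since |5| > 1, arcsin(5) is undefined. There is no angle whose sine equals 5.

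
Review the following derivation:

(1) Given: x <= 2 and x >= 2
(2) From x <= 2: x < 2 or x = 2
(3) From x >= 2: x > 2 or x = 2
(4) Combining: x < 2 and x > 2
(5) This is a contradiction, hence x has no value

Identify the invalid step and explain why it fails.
Step 4: Combining: x < 2 and x > 2

Step 4 incorrectly combines the conditions. From x <= 2 and x >= 2, the intersection is x = 2. The error treats the 'or' cases as 'and' requirements. The correct conclusion is that x = 2 is the unique solution, not that no solution exists.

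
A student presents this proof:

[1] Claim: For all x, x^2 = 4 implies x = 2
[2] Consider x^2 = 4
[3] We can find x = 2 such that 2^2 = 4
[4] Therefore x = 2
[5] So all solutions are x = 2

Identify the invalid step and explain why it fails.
Step 4: Therefore x = 2

Step 4 incorrectly concludes that x = 2 is the only solution. The proof shows that x = 2 is A solution (existence), but does not show it is the ONLY solution (uniqueness). In fact, x = -2 is also a solution since (-2)^2 = 4. Finding one solution doesn't prove there are no others.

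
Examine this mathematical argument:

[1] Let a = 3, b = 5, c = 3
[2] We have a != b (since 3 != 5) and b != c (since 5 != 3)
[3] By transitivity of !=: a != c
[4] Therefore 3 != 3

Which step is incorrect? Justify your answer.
Step 3: By transitivity of !=: a != c

Step 3 incorrectly applies transitivity to the '!=' relation. Transitivity states: if a R b and b R c, then a R c. However, '!=' is not transitive. Counterexample: 3 != 5 and 5 != 3, but 3 = 3 (both equal 3). Transitivity holds for relations like <, <=, =, but not for !=.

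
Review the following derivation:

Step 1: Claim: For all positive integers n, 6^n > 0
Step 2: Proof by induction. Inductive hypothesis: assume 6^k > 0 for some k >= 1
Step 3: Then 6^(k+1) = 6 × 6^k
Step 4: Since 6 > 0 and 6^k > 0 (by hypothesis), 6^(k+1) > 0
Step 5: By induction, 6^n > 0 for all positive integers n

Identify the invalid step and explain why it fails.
Step 5: By induction, 6^n > 0 for all positive integers n

Step 5 concludes the proof by induction, but no base case was ever established. A valid induction proof requires: (1) a base case proving 6^1 > 0, and (2) an inductive step showing IF 6^k > 0 THEN 6^(k+1) > 0. Steps 2-4 correctly establish the inductive step, but without the base case the conclusion in step 5 does not follow.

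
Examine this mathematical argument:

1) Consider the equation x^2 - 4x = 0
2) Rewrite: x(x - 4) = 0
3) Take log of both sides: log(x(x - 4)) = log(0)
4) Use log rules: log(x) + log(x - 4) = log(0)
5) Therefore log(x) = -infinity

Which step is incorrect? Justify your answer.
Step 3: Take log of both sides: log(x(x - 4)) = log(0)

Step 3 takes the logarithm of both sides, resulting in log(0) on the right side. The logarithm is only defined for positive numbers; log(0) is undefined (approaches negative infinity). This operation is invalid.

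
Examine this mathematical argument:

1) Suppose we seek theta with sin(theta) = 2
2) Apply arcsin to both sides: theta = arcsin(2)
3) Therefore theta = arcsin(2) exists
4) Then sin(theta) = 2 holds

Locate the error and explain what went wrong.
Step 2: Apply arcsin to both sides: theta = arcsin(2)

Step 2 applies arcsin to 2. However, arcsin(x) is only defined for x in [-1, 1] because sin(theta) can only produce values in that range. Since |2| > 1, arcsin(2) is undefined. There is no angle whose sine equals 2.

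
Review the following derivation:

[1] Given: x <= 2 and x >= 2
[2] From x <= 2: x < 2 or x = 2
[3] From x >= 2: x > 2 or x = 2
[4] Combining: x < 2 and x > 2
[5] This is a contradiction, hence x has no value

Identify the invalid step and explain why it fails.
Step 4: Combining: x < 2 and x > 2

Step 4 incorrectly combines the conditions. From x <= 2 and x >= 2, the intersection is x = 2. The error treats the 'or' cases as 'and' requirements. The correct conclusion is that x = 2 is the unique solution, not that no solution exists.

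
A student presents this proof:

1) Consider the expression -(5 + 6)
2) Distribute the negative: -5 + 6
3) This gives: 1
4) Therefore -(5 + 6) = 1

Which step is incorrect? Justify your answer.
Step 2: Distribute the negative: -5 + 6

Step 2 incorrectly distributes the negative sign. The correct distribution is -(5 + 6) = -5 - 6 = -11. The negative must be applied to both terms, not just the first. The error treats -(5 + 6) as -5 + 6, which equals 1 instead of -11.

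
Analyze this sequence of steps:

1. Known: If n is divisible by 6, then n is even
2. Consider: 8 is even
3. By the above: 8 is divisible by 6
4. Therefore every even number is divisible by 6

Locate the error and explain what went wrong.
Step 3: By the above: 8 is divisible by 6

Step 3 commits the fallacy of affirming the consequent. The known fact 'divisible by 6 → even' does NOT imply 'even → divisible by 6'. That would be the converse, which is false. For example, 8 is even but 8 ÷ 6 = 1.33, which is not an integer.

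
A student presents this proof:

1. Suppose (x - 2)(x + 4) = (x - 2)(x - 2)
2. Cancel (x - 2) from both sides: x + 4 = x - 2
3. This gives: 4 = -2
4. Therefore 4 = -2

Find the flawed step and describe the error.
Step 2: Cancel (x - 2) from both sides: x + 4 = x - 2

Step 2 cancels (x - 2) from both sides. This is only valid if (x - 2) ≠ 0, i.e., x ≠ 2. When x = 2, both sides equal zero regardless of the other factors. The correct approach requires considering x = 2 as a separate case.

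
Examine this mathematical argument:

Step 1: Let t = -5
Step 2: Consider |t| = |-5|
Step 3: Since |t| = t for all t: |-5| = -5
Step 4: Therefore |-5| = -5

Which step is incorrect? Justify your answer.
Step 3: Since |t| = t for all t: |-5| = -5

Step 3 incorrectly states that |t| = t for all t. The correct definition is |t| = t when t >= 0, and |t| = -t when t < 0. Since -5 < 0, we have |-5| = -(-5) = 5, not -5.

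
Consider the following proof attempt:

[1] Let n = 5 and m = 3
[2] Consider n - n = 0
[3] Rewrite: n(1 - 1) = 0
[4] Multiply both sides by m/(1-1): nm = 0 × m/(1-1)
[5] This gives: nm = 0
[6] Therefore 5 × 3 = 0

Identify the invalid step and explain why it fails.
Step 4: Multiply both sides by m/(1-1): nm = 0 × m/(1-1)

Step 4 multiplies both sides by m/(1-1). However, 1-1 = 0, so this is multiplication by m/0, which is undefined. We cannot multiply by an undefined expression.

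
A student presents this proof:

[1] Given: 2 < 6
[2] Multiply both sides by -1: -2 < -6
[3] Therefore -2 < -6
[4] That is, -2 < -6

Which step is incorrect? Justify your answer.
Step 2: Multiply both sides by -1: -2 < -6

Step 2 multiplies both sides by -1 but fails to reverse the inequality sign. When multiplying (or dividing) an inequality by a negative number, the direction must be reversed. Since 2 < 6, we should get -2 > -6, i.e., -2 > -6.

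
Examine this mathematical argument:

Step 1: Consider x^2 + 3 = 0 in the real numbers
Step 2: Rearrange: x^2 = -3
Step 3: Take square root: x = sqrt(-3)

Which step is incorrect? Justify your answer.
Step 3: Take square root: x = sqrt(-3)

Step 3 takes the square root of -3, which is negative. In the real number system, the square root of a negative number is undefined. The equation x^2 + 3 = 0 has no real solutions. Square roots of negative numbers only exist in the complex numbers.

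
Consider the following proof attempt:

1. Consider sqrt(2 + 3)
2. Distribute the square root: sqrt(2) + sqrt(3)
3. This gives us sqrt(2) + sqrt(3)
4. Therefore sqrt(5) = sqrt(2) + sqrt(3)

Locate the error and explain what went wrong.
Step 2: Distribute the square root: sqrt(2) + sqrt(3)

Step 2 incorrectly 'distributes' the square root over addition. The square root function does not distribute: sqrt(a + b) ≠ sqrt(a) + sqrt(b). In fact, sqrt(2 + 3) = sqrt(5) ≈ 2.2361, while sqrt(2) + sqrt(3) ≈ 3.1463.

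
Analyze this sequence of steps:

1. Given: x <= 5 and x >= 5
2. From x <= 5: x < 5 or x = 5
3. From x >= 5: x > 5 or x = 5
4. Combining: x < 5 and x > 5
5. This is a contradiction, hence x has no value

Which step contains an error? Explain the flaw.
Step 4: Combining: x < 5 and x > 5

Step 4 incorrectly combines the conditions. From x <= 5 and x >= 5, the intersection is x = 5. The error treats the 'or' cases as 'and' requirements. The correct conclusion is that x = 5 is the unique solution, not that no solution exists.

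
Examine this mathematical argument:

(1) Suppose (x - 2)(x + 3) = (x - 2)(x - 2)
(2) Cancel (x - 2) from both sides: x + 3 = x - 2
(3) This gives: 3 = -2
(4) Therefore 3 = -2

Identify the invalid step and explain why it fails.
Step 2: Cancel (x - 2) from both sides: x + 3 = x - 2

Step 2 cancels (x - 2) from both sides. This is only valid if (x - 2) ≠ 0, i.e., x ≠ 2. When x = 2, both sides equal zero regardless of the other factors. The correct approach requires considering x = 2 as a separate case.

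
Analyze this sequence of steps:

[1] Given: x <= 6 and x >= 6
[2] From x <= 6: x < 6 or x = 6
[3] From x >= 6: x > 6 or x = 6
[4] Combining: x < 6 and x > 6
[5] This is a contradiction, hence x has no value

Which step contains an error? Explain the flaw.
Step 4: Combining: x < 6 and x > 6

Step 4 incorrectly combines the conditions. From x <= 6 and x >= 6, the intersection is x = 6. The error treats the 'or' cases as 'and' requirements. The correct conclusion is that x = 6 is the unique solution, not that no solution exists.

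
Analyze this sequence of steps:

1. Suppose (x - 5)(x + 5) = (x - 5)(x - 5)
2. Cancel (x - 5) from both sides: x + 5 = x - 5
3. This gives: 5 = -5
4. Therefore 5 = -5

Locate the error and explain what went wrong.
Step 2: Cancel (x - 5) from both sides: x + 5 = x - 5

Step 2 cancels (x - 5) from both sides. This is only valid if (x - 5) ≠ 0, i.e., x ≠ 5. When x = 5, both sides equal zero regardless of the other factors. The correct approach requires considering x = 5 as a separate case.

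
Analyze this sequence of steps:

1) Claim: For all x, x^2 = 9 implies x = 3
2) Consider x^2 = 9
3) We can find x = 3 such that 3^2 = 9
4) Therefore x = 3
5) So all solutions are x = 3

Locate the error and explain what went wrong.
Step 4: Therefore x = 3

Step 4 incorrectly concludes that x = 3 is the only solution. The proof shows that x = 3 is A solution (existence), but does not show it is the ONLY solution (uniqueness). In fact, x = -3 is also a solution since (-3)^2 = 9. Finding one solution doesn't prove there are no others.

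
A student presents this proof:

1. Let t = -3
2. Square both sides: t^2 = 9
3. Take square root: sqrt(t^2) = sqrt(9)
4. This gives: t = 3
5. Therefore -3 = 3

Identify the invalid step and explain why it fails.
Step 4: This gives: t = 3

Step 4 incorrectly states that sqrt(t^2) = t. The correct identity is sqrt(t^2) = |t|. Since t = -3 < 0, we have sqrt(t^2) = |-3| = 3, not t = -3.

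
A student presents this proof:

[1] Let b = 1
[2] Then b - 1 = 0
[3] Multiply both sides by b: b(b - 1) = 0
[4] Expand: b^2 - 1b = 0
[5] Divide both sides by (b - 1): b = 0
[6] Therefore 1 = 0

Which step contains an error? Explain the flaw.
Step 5: Divide both sides by (b - 1): b = 0

Step 5 divides both sides by (b - 1). However, since b = 1, we have (b - 1) = 0. Division by zero is undefined, making this step invalid.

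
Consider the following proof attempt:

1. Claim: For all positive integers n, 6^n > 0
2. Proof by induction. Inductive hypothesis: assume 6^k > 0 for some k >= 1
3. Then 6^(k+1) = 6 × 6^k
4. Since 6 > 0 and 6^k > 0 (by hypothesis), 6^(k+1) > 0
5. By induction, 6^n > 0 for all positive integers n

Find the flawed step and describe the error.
Step 5: By induction, 6^n > 0 for all positive integers n

Step 5 concludes the proof by induction, but no base case was ever established. A valid induction proof requires: (1) a base case proving 6^1 > 0, and (2) an inductive step showing IF 6^k > 0 THEN 6^(k+1) > 0. Steps 2-4 correctly establish the inductive step, but without the base case the conclusion in step 5 does not follow.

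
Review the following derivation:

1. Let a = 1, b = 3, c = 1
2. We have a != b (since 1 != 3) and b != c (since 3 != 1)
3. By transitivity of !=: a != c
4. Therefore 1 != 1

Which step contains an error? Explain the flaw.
Step 3: By transitivity of !=: a != c

Step 3 incorrectly applies transitivity to the '!=' relation. Transitivity states: if a R b and b R c, then a R c. However, '!=' is not transitive. Counterexample: 1 != 3 and 3 != 1, but 1 = 1 (both equal 1). Transitivity holds for relations like <, <=, =, but not for !=.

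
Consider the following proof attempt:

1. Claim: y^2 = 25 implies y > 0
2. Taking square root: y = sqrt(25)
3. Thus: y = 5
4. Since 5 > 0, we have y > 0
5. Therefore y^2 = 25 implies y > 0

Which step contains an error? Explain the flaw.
Step 2: Taking square root: y = sqrt(25)

Step 2 takes the square root and assumes the positive root only. The equation y^2 = 25 actually has two solutions: y = 5 and y = -5. The proof silently assumes y > 0 without justification, then uses this assumption to conclude y > 0, which is circular. The counterexample y = -5 shows the claim is false.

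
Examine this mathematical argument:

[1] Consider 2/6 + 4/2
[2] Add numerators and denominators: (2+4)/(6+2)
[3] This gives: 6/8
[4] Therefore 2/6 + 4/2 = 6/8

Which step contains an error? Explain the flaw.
Step 2: Add numerators and denominators: (2+4)/(6+2)

Step 2 incorrectly adds fractions by separately adding numerators and denominators. This is wrong. The correct method requires a common denominator: 2/6 + 4/2 = (2×2 + 4×6)/(6×2) = 28/12 = 7/3. The method used gives 6/8, which is different.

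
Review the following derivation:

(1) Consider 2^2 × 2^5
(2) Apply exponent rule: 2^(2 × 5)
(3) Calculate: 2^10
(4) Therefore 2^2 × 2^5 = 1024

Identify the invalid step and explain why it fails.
Step 2: Apply exponent rule: 2^(2 × 5)

Step 2 incorrectly states that a^b × a^c = a^(b×c). The correct rule is a^b × a^c = a^(b+c). The actual value is 2^2 × 2^5 = 2^7 = 128, not 2^10 = 1024.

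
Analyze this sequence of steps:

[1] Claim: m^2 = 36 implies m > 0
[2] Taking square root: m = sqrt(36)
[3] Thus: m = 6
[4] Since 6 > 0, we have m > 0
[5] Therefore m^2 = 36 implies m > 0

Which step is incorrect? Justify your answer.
Step 2: Taking square root: m = sqrt(36)

Step 2 takes the square root and assumes the positive root only. The equation m^2 = 36 actually has two solutions: m = 6 and m = -6. The proof silently assumes m > 0 without justification, then uses this assumption to conclude m > 0, which is circular. The counterexample m = -6 shows the claim is false.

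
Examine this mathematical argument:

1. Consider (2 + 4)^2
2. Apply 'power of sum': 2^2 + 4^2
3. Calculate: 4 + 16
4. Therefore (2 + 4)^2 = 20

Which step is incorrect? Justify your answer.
Step 2: Apply 'power of sum': 2^2 + 4^2

Step 2 incorrectly applies a non-existent rule '(a+b)^n = a^n + b^n'. This is false in general. The correct expansion uses the binomial theorem. The actual value is (2 + 4)^2 = 6^2 = 36, not 20.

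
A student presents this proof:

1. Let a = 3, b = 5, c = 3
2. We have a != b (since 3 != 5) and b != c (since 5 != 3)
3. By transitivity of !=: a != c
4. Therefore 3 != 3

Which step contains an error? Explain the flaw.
Step 3: By transitivity of !=: a != c

Step 3 incorrectly applies transitivity to the '!=' relation. Transitivity states: if a R b and b R c, then a R c. However, '!=' is not transitive. Counterexample: 3 != 5 and 5 != 3, but 3 = 3 (both equal 3). Transitivity holds for relations like <, <=, =, but not for !=.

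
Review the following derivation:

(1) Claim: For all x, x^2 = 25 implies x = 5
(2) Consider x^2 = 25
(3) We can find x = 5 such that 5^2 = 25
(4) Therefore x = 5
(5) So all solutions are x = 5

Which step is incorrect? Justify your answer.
Step 4: Therefore x = 5

Step 4 incorrectly concludes that x = 5 is the only solution. The proof shows that x = 5 is A solution (existence), but does not show it is the ONLY solution (uniqueness). In fact, x = -5 is also a solution since (-5)^2 = 25. Finding one solution doesn't prove there are no others.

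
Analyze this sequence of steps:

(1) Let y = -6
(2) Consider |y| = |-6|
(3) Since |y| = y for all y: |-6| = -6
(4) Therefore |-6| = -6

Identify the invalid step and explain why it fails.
Step 3: Since |y| = y for all y: |-6| = -6

Step 3 incorrectly states that |y| = y for all y. The correct definition is |y| = y when y >= 0, and |y| = -y when y < 0. Since -6 < 0, we have |-6| = -(-6) = 6, not -6.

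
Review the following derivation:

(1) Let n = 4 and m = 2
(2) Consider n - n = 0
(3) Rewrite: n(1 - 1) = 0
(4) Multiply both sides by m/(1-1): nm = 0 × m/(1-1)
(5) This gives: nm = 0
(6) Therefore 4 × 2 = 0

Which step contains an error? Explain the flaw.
Step 4: Multiply both sides by m/(1-1): nm = 0 × m/(1-1)

Step 4 multiplies both sides by m/(1-1). However, 1-1 = 0, so this is multiplication by m/0, which is undefined. We cannot multiply by an undefined expression.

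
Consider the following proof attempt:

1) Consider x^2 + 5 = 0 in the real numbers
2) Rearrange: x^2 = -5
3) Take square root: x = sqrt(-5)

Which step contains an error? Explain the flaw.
Step 3: Take square root: x = sqrt(-5)

Step 3 takes the square root of -5, which is negative. In the real number system, the square root of a negative number is undefined. The equation x^2 + 5 = 0 has no real solutions. Square roots of negative numbers only exist in the complex numbers.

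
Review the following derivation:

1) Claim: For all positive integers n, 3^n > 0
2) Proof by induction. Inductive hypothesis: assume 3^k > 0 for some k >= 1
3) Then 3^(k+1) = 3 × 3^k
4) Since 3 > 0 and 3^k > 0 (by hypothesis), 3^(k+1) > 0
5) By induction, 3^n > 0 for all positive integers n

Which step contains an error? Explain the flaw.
Step 5: By induction, 3^n > 0 for all positive integers n

Step 5 concludes the proof by induction, but no base case was ever established. A valid induction proof requires: (1) a base case proving 3^1 > 0, and (2) an inductive step showing IF 3^k > 0 THEN 3^(k+1) > 0. Steps 2-4 correctly establish the inductive step, but without the base case the conclusion in step 5 does not follow.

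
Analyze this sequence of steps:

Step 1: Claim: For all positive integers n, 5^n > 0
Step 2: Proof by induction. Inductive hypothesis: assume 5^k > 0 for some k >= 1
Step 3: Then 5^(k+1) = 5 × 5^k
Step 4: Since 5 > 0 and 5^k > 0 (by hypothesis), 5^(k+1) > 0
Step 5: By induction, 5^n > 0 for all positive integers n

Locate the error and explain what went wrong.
Step 5: By induction, 5^n > 0 for all positive integers n

Step 5 concludes the proof by induction, but no base case was ever established. A valid induction proof requires: (1) a base case proving 5^1 > 0, and (2) an inductive step showing IF 5^k > 0 THEN 5^(k+1) > 0. Steps 2-4 correctly establish the inductive step, but without the base case the conclusion in step 5 does not follow.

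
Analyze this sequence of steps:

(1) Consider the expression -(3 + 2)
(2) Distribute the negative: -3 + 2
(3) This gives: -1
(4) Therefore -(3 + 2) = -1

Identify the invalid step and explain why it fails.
Step 2: Distribute the negative: -3 + 2

Step 2 incorrectly distributes the negative sign. The correct distribution is -(3 + 2) = -3 - 2 = -5. The negative must be applied to both terms, not just the first. The error treats -(3 + 2) as -3 + 2, which equals -1 instead of -5.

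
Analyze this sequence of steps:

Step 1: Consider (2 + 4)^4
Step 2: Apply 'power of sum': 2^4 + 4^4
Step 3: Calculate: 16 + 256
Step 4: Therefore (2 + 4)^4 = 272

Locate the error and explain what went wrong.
Step 2: Apply 'power of sum': 2^4 + 4^4

Step 2 incorrectly applies a non-existent rule '(a+b)^n = a^n + b^n'. This is false in general. The correct expansion uses the binomial theorem. The actual value is (2 + 4)^4 = 6^4 = 1296, not 272.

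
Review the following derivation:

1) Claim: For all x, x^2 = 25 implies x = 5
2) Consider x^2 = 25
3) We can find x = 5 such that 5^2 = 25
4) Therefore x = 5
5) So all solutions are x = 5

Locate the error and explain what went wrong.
Step 4: Therefore x = 5

Step 4 incorrectly concludes that x = 5 is the only solution. The proof shows that x = 5 is A solution (existence), but does not show it is the ONLY solution (uniqueness). In fact, x = -5 is also a solution since (-5)^2 = 25. Finding one solution doesn't prove there are no others.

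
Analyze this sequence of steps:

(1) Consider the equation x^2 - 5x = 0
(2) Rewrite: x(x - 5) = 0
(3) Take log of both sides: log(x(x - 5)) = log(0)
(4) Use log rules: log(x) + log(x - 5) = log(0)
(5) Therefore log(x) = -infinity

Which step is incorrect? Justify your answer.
Step 3: Take log of both sides: log(x(x - 5)) = log(0)

Step 3 takes the logarithm of both sides, resulting in log(0) on the right side. The logarithm is only defined for positive numbers; log(0) is undefined (approaches negative infinity). This operation is invalid.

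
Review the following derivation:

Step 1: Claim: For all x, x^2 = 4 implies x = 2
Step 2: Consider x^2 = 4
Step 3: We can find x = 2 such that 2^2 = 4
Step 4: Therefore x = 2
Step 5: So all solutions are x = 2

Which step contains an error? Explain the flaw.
Step 4: Therefore x = 2

Step 4 incorrectly concludes that x = 2 is the only solution. The proof shows that x = 2 is A solution (existence), but does not show it is the ONLY solution (uniqueness). In fact, x = -2 is also a solution since (-2)^2 = 4. Finding one solution doesn't prove there are no others.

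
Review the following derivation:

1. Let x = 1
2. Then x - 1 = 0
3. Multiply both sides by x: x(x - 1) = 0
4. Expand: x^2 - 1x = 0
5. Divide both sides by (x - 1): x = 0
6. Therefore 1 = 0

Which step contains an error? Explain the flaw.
Step 5: Divide both sides by (x - 1): x = 0

Step 5 divides both sides by (x - 1). However, since x = 1, we have (x - 1) = 0. Division by zero is undefined, making this step invalid.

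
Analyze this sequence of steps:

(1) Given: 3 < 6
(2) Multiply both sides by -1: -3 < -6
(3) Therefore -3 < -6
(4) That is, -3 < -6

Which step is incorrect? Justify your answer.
Step 2: Multiply both sides by -1: -3 < -6

Step 2 multiplies both sides by -1 but fails to reverse the inequality sign. When multiplying (or dividing) an inequality by a negative number, the direction must be reversed. Since 3 < 6, we should get -3 > -6, i.e., -3 > -6.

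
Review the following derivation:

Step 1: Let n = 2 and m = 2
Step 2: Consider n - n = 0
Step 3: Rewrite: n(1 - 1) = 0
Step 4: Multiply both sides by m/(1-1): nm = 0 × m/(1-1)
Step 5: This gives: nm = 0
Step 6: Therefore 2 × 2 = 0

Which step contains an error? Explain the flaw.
Step 4: Multiply both sides by m/(1-1): nm = 0 × m/(1-1)

Step 4 multiplies both sides by m/(1-1). However, 1-1 = 0, so this is multiplication by m/0, which is undefined. We cannot multiply by an undefined expression.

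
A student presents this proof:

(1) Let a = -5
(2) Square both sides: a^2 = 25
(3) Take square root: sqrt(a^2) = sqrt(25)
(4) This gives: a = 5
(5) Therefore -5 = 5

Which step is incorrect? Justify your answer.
Step 4: This gives: a = 5

Step 4 incorrectly states that sqrt(a^2) = a. The correct identity is sqrt(a^2) = |a|. Since a = -5 < 0, we have sqrt(a^2) = |-5| = 5, not a = -5.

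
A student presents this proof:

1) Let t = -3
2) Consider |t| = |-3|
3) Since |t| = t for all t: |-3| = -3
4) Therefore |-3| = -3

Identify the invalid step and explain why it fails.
Step 3: Since |t| = t for all t: |-3| = -3

Step 3 incorrectly states that |t| = t for all t. The correct definition is |t| = t when t >= 0, and |t| = -t when t < 0. Since -3 < 0, we have |-3| = -(-3) = 3, not -3.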